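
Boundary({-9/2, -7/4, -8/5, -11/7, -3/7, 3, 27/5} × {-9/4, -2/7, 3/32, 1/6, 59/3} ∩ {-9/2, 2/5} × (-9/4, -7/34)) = {-9/2} × {-2/7}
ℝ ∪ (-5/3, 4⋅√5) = (-∞, ∞)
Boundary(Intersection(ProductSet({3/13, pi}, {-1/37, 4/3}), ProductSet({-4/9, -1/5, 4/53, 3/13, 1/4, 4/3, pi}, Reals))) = ProductSet({3/13, pi}, {-1/37, 4/3})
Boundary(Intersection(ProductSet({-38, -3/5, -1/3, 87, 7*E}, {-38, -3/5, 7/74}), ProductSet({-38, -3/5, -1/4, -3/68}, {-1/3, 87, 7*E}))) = EmptySet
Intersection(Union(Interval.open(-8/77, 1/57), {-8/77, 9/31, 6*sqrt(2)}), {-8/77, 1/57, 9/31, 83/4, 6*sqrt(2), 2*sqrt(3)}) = {-8/77, 9/31, 6*sqrt(2)}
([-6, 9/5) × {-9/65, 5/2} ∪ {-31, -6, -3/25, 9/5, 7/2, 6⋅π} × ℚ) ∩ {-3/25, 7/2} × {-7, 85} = {-3/25, 7/2} × {-7, 85}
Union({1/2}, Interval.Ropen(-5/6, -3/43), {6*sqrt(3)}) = Union({1/2, 6*sqrt(3)}, Interval.Ropen(-5/6, -3/43))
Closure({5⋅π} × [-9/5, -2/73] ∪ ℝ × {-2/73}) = (ℝ × {-2/73}) ∪ ({5⋅π} × [-9/5, -2/73])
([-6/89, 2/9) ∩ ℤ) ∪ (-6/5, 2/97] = (-6/5, 2/97] ∪ {0}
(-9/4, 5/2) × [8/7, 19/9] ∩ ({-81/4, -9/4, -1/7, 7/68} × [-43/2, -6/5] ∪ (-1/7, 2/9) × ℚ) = (-1/7, 2/9) × (ℚ ∩ [8/7, 19/9])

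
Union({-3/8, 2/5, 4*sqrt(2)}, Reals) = Reals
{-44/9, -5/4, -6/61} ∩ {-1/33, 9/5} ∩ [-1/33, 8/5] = ∅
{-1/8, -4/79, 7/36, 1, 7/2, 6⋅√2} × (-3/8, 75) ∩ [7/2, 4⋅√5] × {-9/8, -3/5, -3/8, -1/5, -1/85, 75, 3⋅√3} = {7/2, 6⋅√2} × {-1/5, -1/85, 3⋅√3}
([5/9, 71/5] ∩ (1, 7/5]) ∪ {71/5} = (1, 7/5] ∪ {71/5}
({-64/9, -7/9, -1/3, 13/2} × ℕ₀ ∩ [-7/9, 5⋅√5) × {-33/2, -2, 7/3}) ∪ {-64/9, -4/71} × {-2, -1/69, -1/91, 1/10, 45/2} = {-64/9, -4/71} × {-2, -1/69, -1/91, 1/10, 45/2}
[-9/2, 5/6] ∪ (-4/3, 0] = [-9/2, 5/6]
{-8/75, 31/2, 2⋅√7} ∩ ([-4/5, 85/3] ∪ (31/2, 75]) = {-8/75, 31/2, 2⋅√7}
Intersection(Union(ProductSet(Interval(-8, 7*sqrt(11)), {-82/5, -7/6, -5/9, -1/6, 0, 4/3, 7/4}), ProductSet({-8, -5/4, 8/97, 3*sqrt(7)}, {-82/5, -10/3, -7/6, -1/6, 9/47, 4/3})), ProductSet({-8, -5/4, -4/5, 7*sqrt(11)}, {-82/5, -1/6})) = ProductSet({-8, -5/4, -4/5, 7*sqrt(11)}, {-82/5, -1/6})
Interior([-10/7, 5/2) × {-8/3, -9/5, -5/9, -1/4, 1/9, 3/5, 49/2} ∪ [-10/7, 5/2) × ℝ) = (-10/7, 5/2) × ℝ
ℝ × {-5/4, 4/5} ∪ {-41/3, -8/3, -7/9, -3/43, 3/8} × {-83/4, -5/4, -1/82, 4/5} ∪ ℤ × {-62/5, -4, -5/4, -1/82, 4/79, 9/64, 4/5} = (ℝ × {-5/4, 4/5}) ∪ (ℤ × {-62/5, -4, -5/4, -1/82, 4/79, 9/64, 4/5}) ∪ ({-41/3, -8/3, -7/9, -3/43, 3/8} × {-83/4, -5/4, -1/82, 4/5})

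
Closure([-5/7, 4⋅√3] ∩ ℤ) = {0, 1, …, 6}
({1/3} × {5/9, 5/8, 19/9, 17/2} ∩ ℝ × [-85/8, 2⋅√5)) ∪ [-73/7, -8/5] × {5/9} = ({1/3} × {5/9, 5/8, 19/9}) ∪ ([-73/7, -8/5] × {5/9})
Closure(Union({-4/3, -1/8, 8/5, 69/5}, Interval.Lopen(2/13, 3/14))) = Union({-4/3, -1/8, 8/5, 69/5}, Interval(2/13, 3/14))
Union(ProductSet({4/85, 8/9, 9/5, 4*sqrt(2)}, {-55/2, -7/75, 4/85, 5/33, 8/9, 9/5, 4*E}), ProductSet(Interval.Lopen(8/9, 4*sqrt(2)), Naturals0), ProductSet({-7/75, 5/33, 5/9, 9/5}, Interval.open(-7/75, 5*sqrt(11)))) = Union(ProductSet({-7/75, 5/33, 5/9, 9/5}, Interval.open(-7/75, 5*sqrt(11))), ProductSet({4/85, 8/9, 9/5, 4*sqrt(2)}, {-55/2, -7/75, 4/85, 5/33, 8/9, 9/5, 4*E}), ProductSet(Interval.Lopen(8/9, 4*sqrt(2)), Naturals0))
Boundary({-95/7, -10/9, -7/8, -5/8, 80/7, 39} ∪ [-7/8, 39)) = {-95/7, -10/9, -7/8, 39}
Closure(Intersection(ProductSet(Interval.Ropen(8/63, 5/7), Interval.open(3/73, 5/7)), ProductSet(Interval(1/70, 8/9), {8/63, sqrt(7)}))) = ProductSet(Interval(8/63, 5/7), {8/63})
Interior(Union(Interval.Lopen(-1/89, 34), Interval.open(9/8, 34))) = Interval.open(-1/89, 34)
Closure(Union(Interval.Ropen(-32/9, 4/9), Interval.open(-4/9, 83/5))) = Interval(-32/9, 83/5)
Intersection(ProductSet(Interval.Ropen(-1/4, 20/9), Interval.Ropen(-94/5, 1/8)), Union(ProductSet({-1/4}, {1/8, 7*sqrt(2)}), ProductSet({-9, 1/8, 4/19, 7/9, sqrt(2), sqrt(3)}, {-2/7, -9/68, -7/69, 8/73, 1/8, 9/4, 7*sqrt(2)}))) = ProductSet({1/8, 4/19, 7/9, sqrt(2), sqrt(3)}, {-2/7, -9/68, -7/69, 8/73})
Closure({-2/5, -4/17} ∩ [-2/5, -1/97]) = {-2/5, -4/17}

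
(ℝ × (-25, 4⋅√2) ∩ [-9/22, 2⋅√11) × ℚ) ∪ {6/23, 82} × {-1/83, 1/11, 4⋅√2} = ({6/23, 82} × {-1/83, 1/11, 4⋅√2}) ∪ ([-9/22, 2⋅√11) × (ℚ ∩ (-25, 4⋅√2)))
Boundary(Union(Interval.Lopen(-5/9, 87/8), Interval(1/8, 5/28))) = {-5/9, 87/8}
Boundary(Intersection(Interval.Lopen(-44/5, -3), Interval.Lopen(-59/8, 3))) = {-59/8, -3}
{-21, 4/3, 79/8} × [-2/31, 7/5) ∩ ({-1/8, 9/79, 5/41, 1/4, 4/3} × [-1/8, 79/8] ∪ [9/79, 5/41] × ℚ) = {4/3} × [-2/31, 7/5)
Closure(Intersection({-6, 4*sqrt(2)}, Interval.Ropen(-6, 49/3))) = {-6, 4*sqrt(2)}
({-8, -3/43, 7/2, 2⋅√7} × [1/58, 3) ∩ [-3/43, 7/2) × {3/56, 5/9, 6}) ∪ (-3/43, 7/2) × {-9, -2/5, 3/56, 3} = ({-3/43} × {3/56, 5/9}) ∪ ((-3/43, 7/2) × {-9, -2/5, 3/56, 3})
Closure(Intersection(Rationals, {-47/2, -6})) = {-47/2, -6}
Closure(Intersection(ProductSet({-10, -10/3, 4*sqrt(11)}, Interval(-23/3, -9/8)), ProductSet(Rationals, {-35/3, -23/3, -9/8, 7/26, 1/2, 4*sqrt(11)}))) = ProductSet({-10, -10/3}, {-23/3, -9/8})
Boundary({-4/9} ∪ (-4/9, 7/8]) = {-4/9, 7/8}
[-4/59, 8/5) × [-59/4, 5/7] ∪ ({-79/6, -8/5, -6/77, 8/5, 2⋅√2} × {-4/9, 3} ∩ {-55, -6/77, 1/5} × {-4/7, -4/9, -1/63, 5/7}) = ({-6/77} × {-4/9}) ∪ ([-4/59, 8/5) × [-59/4, 5/7])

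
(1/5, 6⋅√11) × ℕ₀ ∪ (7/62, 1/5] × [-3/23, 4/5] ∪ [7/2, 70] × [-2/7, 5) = ((7/62, 1/5] × [-3/23, 4/5]) ∪ ((1/5, 6⋅√11) × ℕ₀) ∪ ([7/2, 70] × [-2/7, 5))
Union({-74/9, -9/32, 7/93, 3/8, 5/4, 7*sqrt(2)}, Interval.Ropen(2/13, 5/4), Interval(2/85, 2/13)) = Union({-74/9, -9/32, 7*sqrt(2)}, Interval(2/85, 5/4))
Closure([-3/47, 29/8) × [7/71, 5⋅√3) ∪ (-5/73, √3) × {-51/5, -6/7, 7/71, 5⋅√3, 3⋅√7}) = ({-3/47, 29/8} × [7/71, 5⋅√3]) ∪ ([-3/47, 29/8] × {7/71, 5⋅√3}) ∪ ([-3/47, 29/8) × [7/71, 5⋅√3)) ∪ ([-5/73, √3] × {-51/5, -6/7, 7/71, 5⋅√3}) ∪ ([-5/73, √3) × {-51/5, -6/7, 7/71, 5⋅√3, 3⋅√7})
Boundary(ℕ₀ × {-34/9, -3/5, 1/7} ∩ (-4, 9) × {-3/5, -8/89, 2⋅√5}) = {0, 1, …, 8} × {-3/5}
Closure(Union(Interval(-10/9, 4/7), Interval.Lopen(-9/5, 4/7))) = Interval(-9/5, 4/7)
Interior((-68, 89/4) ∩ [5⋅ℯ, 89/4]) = (5⋅ℯ, 89/4)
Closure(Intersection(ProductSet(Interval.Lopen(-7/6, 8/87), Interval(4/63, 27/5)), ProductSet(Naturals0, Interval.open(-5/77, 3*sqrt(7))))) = ProductSet(Range(0, 1, 1), Interval(4/63, 27/5))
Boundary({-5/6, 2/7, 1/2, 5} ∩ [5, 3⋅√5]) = {5}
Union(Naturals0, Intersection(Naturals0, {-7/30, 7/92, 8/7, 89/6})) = Naturals0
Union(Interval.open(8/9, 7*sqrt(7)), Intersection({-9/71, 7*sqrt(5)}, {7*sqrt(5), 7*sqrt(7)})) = Interval.open(8/9, 7*sqrt(7))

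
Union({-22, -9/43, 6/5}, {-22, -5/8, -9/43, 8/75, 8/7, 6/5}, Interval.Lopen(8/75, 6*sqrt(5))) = Union({-22, -5/8, -9/43}, Interval(8/75, 6*sqrt(5)))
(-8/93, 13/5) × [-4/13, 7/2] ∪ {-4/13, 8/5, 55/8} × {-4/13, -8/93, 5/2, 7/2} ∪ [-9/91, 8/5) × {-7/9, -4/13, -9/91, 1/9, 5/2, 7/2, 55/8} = ({-4/13, 8/5, 55/8} × {-4/13, -8/93, 5/2, 7/2}) ∪ ((-8/93, 13/5) × [-4/13, 7/2]) ∪ ([-9/91, 8/5) × {-7/9, -4/13, -9/91, 1/9, 5/2, 7/2, 55/8})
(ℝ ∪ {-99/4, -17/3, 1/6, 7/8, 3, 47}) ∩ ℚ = ℚ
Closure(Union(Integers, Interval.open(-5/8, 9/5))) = Union(Integers, Interval(-5/8, 9/5))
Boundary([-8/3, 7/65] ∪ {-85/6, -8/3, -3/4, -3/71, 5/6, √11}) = {-85/6, -8/3, 7/65, 5/6, √11}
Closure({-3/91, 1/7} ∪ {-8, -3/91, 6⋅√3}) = {-8, -3/91, 1/7, 6⋅√3}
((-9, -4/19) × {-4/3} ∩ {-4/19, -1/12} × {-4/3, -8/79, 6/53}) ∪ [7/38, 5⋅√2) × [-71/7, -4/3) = [7/38, 5⋅√2) × [-71/7, -4/3)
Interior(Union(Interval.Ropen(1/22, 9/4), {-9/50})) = Interval.open(1/22, 9/4)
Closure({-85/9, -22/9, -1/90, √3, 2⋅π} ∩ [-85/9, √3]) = {-85/9, -22/9, -1/90, √3}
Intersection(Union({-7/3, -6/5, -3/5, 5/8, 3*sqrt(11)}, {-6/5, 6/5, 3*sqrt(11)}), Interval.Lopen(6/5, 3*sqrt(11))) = {3*sqrt(11)}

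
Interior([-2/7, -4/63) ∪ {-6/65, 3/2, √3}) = (-2/7, -4/63)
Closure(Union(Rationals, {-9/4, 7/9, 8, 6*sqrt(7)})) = Reals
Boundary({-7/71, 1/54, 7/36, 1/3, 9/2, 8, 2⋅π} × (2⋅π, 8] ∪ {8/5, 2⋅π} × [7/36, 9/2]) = ({8/5, 2⋅π} × [7/36, 9/2]) ∪ ({-7/71, 1/54, 7/36, 1/3, 9/2, 8, 2⋅π} × [2⋅π, 8])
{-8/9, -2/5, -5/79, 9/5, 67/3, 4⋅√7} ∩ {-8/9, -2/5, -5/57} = {-8/9, -2/5}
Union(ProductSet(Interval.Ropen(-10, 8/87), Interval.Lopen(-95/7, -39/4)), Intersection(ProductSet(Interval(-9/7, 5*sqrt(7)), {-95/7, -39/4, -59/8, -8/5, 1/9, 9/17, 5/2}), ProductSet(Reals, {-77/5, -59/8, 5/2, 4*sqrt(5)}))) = Union(ProductSet(Interval.Ropen(-10, 8/87), Interval.Lopen(-95/7, -39/4)), ProductSet(Interval(-9/7, 5*sqrt(7)), {-59/8, 5/2}))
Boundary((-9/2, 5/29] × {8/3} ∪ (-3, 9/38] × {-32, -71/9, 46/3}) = ([-9/2, 5/29] × {8/3}) ∪ ([-3, 9/38] × {-32, -71/9, 46/3})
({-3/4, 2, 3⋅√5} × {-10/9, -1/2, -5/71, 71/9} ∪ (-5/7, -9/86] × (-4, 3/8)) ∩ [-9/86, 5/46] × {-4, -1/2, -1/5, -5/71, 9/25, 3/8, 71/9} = {-9/86} × {-1/2, -1/5, -5/71, 9/25}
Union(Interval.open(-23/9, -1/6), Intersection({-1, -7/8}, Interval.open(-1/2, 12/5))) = Interval.open(-23/9, -1/6)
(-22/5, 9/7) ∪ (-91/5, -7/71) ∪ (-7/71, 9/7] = (-91/5, 9/7]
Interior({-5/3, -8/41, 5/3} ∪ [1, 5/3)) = (1, 5/3)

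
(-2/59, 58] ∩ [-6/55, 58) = (-2/59, 58)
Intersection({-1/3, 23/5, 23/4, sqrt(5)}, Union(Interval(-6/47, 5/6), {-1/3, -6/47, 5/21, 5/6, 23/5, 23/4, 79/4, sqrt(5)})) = {-1/3, 23/5, 23/4, sqrt(5)}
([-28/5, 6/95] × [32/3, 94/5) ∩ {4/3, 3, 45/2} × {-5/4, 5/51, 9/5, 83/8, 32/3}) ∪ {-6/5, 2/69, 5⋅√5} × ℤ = {-6/5, 2/69, 5⋅√5} × ℤ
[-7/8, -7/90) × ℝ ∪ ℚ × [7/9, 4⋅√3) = ([-7/8, -7/90) × ℝ) ∪ (ℚ × [7/9, 4⋅√3))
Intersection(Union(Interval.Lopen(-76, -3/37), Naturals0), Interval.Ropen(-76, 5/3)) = Union(Interval.Lopen(-76, -3/37), Range(0, 2, 1))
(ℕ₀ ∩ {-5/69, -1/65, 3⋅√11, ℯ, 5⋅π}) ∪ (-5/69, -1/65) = (-5/69, -1/65)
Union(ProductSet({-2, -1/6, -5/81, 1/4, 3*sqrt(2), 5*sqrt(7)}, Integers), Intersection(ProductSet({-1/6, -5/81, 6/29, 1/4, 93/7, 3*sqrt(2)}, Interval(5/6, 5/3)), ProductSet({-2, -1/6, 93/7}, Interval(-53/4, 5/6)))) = Union(ProductSet({-1/6, 93/7}, {5/6}), ProductSet({-2, -1/6, -5/81, 1/4, 3*sqrt(2), 5*sqrt(7)}, Integers))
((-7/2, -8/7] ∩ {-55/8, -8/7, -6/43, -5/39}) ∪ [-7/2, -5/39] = [-7/2, -5/39]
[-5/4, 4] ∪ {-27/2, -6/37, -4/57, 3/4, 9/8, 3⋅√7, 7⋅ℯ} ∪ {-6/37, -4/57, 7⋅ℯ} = {-27/2, 3⋅√7, 7⋅ℯ} ∪ [-5/4, 4]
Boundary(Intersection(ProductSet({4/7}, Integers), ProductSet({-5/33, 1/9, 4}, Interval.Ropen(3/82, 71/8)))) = EmptySet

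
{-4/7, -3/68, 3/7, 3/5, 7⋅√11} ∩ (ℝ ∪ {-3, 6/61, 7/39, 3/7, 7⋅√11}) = {-4/7, -3/68, 3/7, 3/5, 7⋅√11}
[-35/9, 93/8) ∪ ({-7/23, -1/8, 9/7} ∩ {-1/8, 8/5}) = [-35/9, 93/8)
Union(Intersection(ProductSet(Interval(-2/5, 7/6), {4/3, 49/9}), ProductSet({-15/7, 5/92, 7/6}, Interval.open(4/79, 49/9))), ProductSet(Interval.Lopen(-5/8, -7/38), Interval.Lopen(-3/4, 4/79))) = Union(ProductSet({5/92, 7/6}, {4/3}), ProductSet(Interval.Lopen(-5/8, -7/38), Interval.Lopen(-3/4, 4/79)))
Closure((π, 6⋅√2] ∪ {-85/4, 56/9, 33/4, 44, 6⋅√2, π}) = {-85/4, 44} ∪ [π, 6⋅√2]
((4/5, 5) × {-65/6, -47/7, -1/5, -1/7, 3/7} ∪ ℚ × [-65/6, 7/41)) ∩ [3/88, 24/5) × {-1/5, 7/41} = ([4/5, 24/5) ∪ (ℚ ∩ [3/88, 24/5))) × {-1/5}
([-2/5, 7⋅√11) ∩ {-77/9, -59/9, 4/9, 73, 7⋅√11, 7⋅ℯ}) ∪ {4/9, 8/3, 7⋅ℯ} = {4/9, 8/3, 7⋅ℯ}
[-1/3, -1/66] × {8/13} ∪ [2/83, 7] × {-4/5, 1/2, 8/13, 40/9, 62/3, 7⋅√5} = ([-1/3, -1/66] × {8/13}) ∪ ([2/83, 7] × {-4/5, 1/2, 8/13, 40/9, 62/3, 7⋅√5})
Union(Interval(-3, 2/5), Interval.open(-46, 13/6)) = Interval.open(-46, 13/6)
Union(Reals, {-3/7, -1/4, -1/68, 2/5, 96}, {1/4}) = Reals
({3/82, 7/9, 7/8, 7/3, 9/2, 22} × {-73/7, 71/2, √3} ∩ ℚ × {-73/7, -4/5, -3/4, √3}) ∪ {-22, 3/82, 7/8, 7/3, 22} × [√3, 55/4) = ({3/82, 7/9, 7/8, 7/3, 9/2, 22} × {-73/7, √3}) ∪ ({-22, 3/82, 7/8, 7/3, 22} × [√3, 55/4))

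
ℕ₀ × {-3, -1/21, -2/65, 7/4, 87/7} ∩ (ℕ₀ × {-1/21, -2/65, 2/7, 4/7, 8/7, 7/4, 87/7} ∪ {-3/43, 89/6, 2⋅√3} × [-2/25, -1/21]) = ℕ₀ × {-1/21, -2/65, 7/4, 87/7}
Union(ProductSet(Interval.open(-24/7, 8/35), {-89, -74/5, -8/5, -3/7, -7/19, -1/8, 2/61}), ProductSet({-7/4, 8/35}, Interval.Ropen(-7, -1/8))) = Union(ProductSet({-7/4, 8/35}, Interval.Ropen(-7, -1/8)), ProductSet(Interval.open(-24/7, 8/35), {-89, -74/5, -8/5, -3/7, -7/19, -1/8, 2/61}))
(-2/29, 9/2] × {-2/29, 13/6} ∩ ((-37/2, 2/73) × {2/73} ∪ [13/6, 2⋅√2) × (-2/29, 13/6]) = [13/6, 2⋅√2) × {13/6}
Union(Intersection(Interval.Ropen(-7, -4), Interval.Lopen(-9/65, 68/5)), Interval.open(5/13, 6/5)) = Interval.open(5/13, 6/5)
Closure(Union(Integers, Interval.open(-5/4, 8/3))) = Union(Integers, Interval(-5/4, 8/3))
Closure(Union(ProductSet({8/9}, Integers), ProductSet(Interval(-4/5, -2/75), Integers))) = ProductSet(Union({8/9}, Interval(-4/5, -2/75)), Integers)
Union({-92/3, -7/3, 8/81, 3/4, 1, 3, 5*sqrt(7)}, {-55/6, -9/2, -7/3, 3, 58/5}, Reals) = Reals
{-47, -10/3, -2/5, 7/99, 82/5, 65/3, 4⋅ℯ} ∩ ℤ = {-47}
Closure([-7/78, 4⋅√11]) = [-7/78, 4⋅√11]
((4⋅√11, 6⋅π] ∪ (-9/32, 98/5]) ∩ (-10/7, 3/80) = (-9/32, 3/80)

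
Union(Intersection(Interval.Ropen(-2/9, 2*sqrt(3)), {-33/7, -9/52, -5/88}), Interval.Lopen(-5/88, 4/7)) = Union({-9/52}, Interval(-5/88, 4/7))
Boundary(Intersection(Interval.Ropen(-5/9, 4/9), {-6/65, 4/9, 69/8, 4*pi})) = {-6/65}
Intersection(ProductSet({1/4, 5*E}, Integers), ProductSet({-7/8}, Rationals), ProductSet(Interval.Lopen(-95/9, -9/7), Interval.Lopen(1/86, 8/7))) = EmptySet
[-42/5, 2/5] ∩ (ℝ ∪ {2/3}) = [-42/5, 2/5]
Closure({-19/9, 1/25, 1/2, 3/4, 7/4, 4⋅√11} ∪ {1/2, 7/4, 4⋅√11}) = {-19/9, 1/25, 1/2, 3/4, 7/4, 4⋅√11}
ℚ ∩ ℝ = ℚ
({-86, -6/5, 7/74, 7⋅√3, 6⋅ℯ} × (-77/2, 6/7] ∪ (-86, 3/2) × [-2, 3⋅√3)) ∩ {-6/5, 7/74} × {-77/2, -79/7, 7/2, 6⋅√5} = {-6/5, 7/74} × {-79/7, 7/2}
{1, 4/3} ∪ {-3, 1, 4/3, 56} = {-3, 1, 4/3, 56}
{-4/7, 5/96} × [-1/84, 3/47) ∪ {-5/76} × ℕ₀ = ({-5/76} × ℕ₀) ∪ ({-4/7, 5/96} × [-1/84, 3/47))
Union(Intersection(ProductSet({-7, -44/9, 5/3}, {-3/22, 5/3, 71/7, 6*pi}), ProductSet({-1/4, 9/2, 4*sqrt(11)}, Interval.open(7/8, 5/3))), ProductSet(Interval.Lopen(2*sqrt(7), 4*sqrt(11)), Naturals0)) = ProductSet(Interval.Lopen(2*sqrt(7), 4*sqrt(11)), Naturals0)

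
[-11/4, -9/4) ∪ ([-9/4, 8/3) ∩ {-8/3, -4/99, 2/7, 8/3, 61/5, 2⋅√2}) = [-11/4, -9/4) ∪ {-4/99, 2/7}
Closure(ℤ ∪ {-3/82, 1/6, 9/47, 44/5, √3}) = ℤ ∪ {-3/82, 1/6, 9/47, 44/5, √3}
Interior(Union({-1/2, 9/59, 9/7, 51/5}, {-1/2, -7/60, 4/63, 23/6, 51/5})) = EmptySet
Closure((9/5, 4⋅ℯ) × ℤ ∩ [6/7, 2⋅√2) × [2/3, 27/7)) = [9/5, 2⋅√2] × {1, 2, 3}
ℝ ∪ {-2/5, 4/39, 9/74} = ℝ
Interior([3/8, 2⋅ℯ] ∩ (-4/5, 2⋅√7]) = (3/8, 2⋅√7)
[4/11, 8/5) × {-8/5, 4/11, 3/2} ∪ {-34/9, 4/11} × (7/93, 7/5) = ({-34/9, 4/11} × (7/93, 7/5)) ∪ ([4/11, 8/5) × {-8/5, 4/11, 3/2})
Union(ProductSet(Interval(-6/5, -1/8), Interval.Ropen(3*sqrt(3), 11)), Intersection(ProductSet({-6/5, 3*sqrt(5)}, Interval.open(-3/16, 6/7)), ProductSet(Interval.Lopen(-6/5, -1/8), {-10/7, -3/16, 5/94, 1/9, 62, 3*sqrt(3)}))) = ProductSet(Interval(-6/5, -1/8), Interval.Ropen(3*sqrt(3), 11))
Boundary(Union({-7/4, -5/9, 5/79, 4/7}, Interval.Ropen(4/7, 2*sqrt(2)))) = {-7/4, -5/9, 5/79, 4/7, 2*sqrt(2)}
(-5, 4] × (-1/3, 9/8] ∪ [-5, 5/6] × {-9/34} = ([-5, 5/6] × {-9/34}) ∪ ((-5, 4] × (-1/3, 9/8])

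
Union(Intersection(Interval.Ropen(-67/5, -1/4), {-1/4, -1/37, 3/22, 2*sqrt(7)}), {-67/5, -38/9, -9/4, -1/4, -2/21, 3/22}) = {-67/5, -38/9, -9/4, -1/4, -2/21, 3/22}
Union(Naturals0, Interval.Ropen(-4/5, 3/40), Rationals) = Union(Interval(-4/5, 3/40), Rationals)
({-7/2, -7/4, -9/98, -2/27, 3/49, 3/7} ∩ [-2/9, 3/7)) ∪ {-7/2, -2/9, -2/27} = {-7/2, -2/9, -9/98, -2/27, 3/49}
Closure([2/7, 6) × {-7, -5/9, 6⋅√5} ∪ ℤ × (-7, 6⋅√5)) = (ℤ × [-7, 6⋅√5]) ∪ ([2/7, 6] × {-7, -5/9, 6⋅√5})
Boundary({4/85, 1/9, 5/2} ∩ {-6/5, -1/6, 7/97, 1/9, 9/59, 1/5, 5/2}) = {1/9, 5/2}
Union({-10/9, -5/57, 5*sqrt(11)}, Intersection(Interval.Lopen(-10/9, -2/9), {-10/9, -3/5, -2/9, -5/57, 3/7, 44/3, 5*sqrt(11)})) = {-10/9, -3/5, -2/9, -5/57, 5*sqrt(11)}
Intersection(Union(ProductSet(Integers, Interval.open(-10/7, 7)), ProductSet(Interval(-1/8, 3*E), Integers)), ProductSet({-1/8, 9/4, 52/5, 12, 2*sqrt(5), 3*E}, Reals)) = Union(ProductSet({12}, Interval.open(-10/7, 7)), ProductSet({-1/8, 9/4, 2*sqrt(5), 3*E}, Integers))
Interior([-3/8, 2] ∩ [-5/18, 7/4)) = (-5/18, 7/4)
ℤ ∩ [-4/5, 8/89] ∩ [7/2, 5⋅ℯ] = ∅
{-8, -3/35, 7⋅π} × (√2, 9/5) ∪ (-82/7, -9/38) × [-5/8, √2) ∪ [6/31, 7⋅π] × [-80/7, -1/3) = ((-82/7, -9/38) × [-5/8, √2)) ∪ ([6/31, 7⋅π] × [-80/7, -1/3)) ∪ ({-8, -3/35, 7⋅π} × (√2, 9/5))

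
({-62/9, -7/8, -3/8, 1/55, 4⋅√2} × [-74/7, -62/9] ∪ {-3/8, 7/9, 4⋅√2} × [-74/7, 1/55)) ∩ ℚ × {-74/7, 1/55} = {-62/9, -7/8, -3/8, 1/55, 7/9} × {-74/7}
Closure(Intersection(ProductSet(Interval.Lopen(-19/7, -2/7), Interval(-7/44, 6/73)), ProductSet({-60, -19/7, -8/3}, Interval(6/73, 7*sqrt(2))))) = ProductSet({-8/3}, {6/73})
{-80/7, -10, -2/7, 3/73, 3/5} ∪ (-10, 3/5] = {-80/7} ∪ [-10, 3/5]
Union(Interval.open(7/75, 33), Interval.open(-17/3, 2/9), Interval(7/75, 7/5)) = Interval.open(-17/3, 33)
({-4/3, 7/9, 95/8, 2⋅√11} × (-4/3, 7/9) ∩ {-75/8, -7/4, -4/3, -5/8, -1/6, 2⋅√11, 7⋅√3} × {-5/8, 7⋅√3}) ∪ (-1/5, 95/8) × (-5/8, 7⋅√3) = ({-4/3, 2⋅√11} × {-5/8}) ∪ ((-1/5, 95/8) × (-5/8, 7⋅√3))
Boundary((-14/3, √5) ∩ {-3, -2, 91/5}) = {-3, -2}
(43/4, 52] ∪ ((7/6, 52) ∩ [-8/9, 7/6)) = (43/4, 52]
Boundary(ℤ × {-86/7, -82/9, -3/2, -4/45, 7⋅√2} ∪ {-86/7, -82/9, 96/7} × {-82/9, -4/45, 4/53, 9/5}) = ({-86/7, -82/9, 96/7} × {-82/9, -4/45, 4/53, 9/5}) ∪ (ℤ × {-86/7, -82/9, -3/2, -4/45, 7⋅√2})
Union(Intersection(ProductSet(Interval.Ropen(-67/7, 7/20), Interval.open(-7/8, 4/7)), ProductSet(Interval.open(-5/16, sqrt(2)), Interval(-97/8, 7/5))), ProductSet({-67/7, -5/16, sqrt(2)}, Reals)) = Union(ProductSet({-67/7, -5/16, sqrt(2)}, Reals), ProductSet(Interval.open(-5/16, 7/20), Interval.open(-7/8, 4/7)))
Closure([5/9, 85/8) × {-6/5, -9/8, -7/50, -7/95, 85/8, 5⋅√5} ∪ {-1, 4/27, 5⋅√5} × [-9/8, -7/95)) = ({-1, 4/27, 5⋅√5} × [-9/8, -7/95]) ∪ ([5/9, 85/8] × {-6/5, -9/8, -7/50, -7/95, 85/8, 5⋅√5})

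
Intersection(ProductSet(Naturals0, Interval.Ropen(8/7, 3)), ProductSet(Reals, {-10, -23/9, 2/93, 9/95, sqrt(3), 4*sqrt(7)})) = ProductSet(Naturals0, {sqrt(3)})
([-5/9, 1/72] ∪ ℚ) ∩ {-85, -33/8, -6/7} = {-85, -33/8, -6/7}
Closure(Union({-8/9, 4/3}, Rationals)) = Reals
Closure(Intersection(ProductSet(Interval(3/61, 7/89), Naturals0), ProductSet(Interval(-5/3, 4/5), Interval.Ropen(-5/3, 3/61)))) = ProductSet(Interval(3/61, 7/89), Range(0, 1, 1))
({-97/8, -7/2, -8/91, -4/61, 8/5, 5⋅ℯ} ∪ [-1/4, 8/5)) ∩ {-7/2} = {-7/2}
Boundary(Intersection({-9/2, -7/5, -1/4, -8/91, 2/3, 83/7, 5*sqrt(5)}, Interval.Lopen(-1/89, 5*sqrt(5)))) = {2/3, 5*sqrt(5)}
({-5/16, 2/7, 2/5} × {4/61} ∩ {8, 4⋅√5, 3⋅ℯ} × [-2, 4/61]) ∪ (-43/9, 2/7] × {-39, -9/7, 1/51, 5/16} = (-43/9, 2/7] × {-39, -9/7, 1/51, 5/16}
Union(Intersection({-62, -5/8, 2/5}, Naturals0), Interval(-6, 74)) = Interval(-6, 74)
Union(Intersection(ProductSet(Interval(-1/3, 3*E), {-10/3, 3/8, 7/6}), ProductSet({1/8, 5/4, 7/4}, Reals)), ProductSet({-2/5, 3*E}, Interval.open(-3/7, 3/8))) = Union(ProductSet({-2/5, 3*E}, Interval.open(-3/7, 3/8)), ProductSet({1/8, 5/4, 7/4}, {-10/3, 3/8, 7/6}))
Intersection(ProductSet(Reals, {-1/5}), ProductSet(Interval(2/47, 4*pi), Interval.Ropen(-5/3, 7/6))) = ProductSet(Interval(2/47, 4*pi), {-1/5})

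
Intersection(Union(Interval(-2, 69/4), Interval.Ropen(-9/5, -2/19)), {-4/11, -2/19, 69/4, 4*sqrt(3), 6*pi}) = {-4/11, -2/19, 69/4, 4*sqrt(3)}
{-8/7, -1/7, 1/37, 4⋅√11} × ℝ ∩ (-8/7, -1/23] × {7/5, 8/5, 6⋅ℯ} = {-1/7} × {7/5, 8/5, 6⋅ℯ}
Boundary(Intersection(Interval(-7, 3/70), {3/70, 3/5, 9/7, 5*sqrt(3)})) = {3/70}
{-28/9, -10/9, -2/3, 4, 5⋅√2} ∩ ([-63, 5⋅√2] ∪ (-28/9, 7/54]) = {-28/9, -10/9, -2/3, 4, 5⋅√2}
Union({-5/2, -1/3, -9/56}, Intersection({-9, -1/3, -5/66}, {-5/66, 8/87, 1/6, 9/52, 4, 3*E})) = {-5/2, -1/3, -9/56, -5/66}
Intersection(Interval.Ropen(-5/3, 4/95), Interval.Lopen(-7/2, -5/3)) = {-5/3}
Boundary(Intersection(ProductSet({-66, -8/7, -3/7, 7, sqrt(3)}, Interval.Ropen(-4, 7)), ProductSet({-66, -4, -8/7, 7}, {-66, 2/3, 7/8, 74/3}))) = ProductSet({-66, -8/7, 7}, {2/3, 7/8})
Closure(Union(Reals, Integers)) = Reals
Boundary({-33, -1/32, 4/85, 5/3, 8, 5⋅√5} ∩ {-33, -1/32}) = {-33, -1/32}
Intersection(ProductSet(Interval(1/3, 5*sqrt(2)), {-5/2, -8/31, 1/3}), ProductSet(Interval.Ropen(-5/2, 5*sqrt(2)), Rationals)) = ProductSet(Interval.Ropen(1/3, 5*sqrt(2)), {-5/2, -8/31, 1/3})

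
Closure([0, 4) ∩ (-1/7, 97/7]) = [0, 4]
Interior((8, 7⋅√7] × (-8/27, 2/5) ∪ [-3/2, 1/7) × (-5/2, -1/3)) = ((-3/2, 1/7) × (-5/2, -1/3)) ∪ ((8, 7⋅√7) × (-8/27, 2/5))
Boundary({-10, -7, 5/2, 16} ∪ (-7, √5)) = {-10, -7, 5/2, 16, √5}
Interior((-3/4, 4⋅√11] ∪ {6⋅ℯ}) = (-3/4, 4⋅√11)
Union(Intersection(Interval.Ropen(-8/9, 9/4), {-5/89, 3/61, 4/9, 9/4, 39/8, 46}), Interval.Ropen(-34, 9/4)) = Interval.Ropen(-34, 9/4)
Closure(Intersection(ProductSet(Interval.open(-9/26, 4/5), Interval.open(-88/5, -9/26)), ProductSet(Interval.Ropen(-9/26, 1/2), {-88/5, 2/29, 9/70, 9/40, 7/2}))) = EmptySet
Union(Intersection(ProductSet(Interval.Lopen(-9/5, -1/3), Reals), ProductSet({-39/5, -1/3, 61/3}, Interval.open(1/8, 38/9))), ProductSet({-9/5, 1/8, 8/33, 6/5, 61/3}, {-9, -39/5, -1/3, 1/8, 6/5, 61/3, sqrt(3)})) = Union(ProductSet({-1/3}, Interval.open(1/8, 38/9)), ProductSet({-9/5, 1/8, 8/33, 6/5, 61/3}, {-9, -39/5, -1/3, 1/8, 6/5, 61/3, sqrt(3)}))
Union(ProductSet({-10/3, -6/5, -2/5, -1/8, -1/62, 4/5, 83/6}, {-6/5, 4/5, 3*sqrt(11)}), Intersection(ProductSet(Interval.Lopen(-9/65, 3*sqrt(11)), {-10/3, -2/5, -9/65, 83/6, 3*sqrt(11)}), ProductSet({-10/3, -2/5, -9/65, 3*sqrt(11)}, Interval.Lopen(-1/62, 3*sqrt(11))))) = Union(ProductSet({3*sqrt(11)}, {3*sqrt(11)}), ProductSet({-10/3, -6/5, -2/5, -1/8, -1/62, 4/5, 83/6}, {-6/5, 4/5, 3*sqrt(11)}))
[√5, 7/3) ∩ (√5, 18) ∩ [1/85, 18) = (√5, 7/3)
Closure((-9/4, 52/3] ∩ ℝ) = [-9/4, 52/3]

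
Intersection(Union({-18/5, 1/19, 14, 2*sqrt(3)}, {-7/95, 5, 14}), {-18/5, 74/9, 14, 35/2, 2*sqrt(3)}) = {-18/5, 14, 2*sqrt(3)}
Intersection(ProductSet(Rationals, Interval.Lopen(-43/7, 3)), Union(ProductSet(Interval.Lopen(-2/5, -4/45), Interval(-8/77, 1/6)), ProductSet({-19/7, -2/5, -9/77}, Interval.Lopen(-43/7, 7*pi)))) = Union(ProductSet({-19/7, -2/5, -9/77}, Interval.Lopen(-43/7, 3)), ProductSet(Intersection(Interval.Lopen(-2/5, -4/45), Rationals), Interval(-8/77, 1/6)))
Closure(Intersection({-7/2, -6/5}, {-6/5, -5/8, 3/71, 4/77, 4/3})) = {-6/5}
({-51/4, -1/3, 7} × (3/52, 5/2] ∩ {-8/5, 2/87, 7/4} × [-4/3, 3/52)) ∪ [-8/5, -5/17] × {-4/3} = [-8/5, -5/17] × {-4/3}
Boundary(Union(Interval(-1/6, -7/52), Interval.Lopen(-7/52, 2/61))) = {-1/6, 2/61}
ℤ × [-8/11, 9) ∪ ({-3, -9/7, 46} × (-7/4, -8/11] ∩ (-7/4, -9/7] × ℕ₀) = ℤ × [-8/11, 9)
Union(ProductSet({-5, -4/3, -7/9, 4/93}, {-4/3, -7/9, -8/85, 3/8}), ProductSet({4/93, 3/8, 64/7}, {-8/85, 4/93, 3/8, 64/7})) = Union(ProductSet({4/93, 3/8, 64/7}, {-8/85, 4/93, 3/8, 64/7}), ProductSet({-5, -4/3, -7/9, 4/93}, {-4/3, -7/9, -8/85, 3/8}))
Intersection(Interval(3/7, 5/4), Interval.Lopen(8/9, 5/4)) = Interval.Lopen(8/9, 5/4)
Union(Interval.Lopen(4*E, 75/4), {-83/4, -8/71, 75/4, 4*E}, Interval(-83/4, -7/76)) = Union(Interval(-83/4, -7/76), Interval(4*E, 75/4))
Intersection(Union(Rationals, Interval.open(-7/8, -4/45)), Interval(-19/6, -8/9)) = Intersection(Interval(-19/6, -8/9), Rationals)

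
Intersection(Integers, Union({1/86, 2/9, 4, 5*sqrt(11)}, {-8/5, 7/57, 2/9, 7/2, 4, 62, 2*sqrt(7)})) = {4, 62}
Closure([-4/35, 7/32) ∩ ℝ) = [-4/35, 7/32]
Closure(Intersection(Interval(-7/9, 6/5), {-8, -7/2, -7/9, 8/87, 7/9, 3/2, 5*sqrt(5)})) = {-7/9, 8/87, 7/9}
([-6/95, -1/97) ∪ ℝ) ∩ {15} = {15}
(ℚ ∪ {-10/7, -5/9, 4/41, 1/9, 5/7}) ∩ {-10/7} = {-10/7}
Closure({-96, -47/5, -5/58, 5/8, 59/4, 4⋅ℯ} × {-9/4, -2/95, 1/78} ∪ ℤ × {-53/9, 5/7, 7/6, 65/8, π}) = (ℤ × {-53/9, 5/7, 7/6, 65/8, π}) ∪ ({-96, -47/5, -5/58, 5/8, 59/4, 4⋅ℯ} × {-9/4, -2/95, 1/78})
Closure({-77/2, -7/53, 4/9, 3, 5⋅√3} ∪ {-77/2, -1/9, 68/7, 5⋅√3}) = {-77/2, -7/53, -1/9, 4/9, 3, 68/7, 5⋅√3}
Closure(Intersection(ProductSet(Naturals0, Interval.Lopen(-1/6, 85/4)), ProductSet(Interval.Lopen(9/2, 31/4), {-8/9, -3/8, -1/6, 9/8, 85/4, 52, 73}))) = ProductSet(Range(5, 8, 1), {9/8, 85/4})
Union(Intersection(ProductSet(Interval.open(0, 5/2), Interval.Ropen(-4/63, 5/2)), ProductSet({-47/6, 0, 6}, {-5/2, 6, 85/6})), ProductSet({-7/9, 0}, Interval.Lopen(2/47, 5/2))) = ProductSet({-7/9, 0}, Interval.Lopen(2/47, 5/2))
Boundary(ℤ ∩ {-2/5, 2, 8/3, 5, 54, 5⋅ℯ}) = {2, 5, 54}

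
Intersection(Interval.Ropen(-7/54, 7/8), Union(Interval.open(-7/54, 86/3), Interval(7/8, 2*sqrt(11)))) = Interval.open(-7/54, 7/8)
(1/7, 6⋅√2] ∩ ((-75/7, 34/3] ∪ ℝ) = (1/7, 6⋅√2]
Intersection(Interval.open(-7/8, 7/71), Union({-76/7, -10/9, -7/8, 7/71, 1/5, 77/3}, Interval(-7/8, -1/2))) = Interval.Lopen(-7/8, -1/2)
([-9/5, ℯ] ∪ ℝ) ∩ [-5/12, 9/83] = [-5/12, 9/83]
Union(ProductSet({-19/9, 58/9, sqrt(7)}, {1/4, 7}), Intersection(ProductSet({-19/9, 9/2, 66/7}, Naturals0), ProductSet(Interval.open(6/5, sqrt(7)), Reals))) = ProductSet({-19/9, 58/9, sqrt(7)}, {1/4, 7})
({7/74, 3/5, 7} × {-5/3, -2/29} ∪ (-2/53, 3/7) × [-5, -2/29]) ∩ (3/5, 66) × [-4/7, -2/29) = ∅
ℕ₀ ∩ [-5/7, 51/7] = {0, 1, …, 7}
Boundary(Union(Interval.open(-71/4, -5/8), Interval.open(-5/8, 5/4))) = {-71/4, -5/8, 5/4}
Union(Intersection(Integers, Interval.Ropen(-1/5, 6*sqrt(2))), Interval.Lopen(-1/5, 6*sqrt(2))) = Union(Interval.Lopen(-1/5, 6*sqrt(2)), Range(0, 9, 1))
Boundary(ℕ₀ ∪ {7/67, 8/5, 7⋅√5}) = ℕ₀ ∪ {7/67, 8/5, 7⋅√5}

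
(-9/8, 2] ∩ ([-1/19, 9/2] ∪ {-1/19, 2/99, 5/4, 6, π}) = [-1/19, 2]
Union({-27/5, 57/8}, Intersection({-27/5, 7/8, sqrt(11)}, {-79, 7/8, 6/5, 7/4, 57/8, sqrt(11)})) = {-27/5, 7/8, 57/8, sqrt(11)}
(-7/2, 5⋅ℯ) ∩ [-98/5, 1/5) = (-7/2, 1/5)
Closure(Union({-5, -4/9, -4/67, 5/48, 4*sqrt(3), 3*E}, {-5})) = {-5, -4/9, -4/67, 5/48, 4*sqrt(3), 3*E}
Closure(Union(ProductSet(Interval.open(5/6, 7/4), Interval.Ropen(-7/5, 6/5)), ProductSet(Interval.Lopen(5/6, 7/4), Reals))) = ProductSet(Interval(5/6, 7/4), Reals)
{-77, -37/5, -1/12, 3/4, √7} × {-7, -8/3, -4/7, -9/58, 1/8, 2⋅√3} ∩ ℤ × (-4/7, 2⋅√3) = {-77} × {-9/58, 1/8}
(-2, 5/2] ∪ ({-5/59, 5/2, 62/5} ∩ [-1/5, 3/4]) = (-2, 5/2]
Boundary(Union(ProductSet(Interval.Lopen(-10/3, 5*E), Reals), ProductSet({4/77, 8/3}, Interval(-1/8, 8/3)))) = ProductSet({-10/3, 5*E}, Reals)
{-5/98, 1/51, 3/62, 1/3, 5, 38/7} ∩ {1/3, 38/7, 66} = {1/3, 38/7}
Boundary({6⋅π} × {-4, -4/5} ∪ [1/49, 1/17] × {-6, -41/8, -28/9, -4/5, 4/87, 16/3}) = ({6⋅π} × {-4, -4/5}) ∪ ([1/49, 1/17] × {-6, -41/8, -28/9, -4/5, 4/87, 16/3})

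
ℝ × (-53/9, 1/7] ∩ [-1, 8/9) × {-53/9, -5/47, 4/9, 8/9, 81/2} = [-1, 8/9) × {-5/47}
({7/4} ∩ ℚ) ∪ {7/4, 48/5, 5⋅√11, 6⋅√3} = {7/4, 48/5, 5⋅√11, 6⋅√3}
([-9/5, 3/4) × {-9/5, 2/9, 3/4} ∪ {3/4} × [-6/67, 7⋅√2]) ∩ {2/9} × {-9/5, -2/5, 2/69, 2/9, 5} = {2/9} × {-9/5, 2/9}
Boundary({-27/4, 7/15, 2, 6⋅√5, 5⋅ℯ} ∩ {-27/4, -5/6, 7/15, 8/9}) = {-27/4, 7/15}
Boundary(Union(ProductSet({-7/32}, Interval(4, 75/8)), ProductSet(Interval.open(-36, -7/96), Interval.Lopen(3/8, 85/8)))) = Union(ProductSet({-36, -7/96}, Interval(3/8, 85/8)), ProductSet(Interval(-36, -7/96), {3/8, 85/8}))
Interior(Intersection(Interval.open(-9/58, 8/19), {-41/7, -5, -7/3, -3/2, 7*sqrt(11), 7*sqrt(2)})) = EmptySet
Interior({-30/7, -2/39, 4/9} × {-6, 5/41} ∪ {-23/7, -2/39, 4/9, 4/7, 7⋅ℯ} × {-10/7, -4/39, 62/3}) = ∅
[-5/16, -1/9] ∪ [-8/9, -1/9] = [-8/9, -1/9]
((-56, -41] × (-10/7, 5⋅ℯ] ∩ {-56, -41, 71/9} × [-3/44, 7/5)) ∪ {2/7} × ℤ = ({2/7} × ℤ) ∪ ({-41} × [-3/44, 7/5))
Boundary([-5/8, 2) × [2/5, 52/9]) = ({-5/8, 2} × [2/5, 52/9]) ∪ ([-5/8, 2] × {2/5, 52/9})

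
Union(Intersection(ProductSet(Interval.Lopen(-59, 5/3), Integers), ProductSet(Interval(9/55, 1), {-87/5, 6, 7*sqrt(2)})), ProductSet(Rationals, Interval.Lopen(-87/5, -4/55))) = Union(ProductSet(Interval(9/55, 1), {6}), ProductSet(Rationals, Interval.Lopen(-87/5, -4/55)))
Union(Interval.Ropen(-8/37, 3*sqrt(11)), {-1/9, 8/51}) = Interval.Ropen(-8/37, 3*sqrt(11))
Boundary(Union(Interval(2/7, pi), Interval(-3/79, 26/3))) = {-3/79, 26/3}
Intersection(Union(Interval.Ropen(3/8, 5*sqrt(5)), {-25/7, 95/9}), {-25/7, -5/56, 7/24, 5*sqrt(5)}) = {-25/7}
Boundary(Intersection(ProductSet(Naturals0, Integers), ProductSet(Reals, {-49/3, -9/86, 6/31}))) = EmptySet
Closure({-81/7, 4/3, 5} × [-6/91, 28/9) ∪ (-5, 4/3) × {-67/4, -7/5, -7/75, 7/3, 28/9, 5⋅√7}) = ({-81/7, 4/3, 5} × [-6/91, 28/9]) ∪ ([-5, 4/3] × {-67/4, -7/5, -7/75, 7/3, 28/9, 5⋅√7})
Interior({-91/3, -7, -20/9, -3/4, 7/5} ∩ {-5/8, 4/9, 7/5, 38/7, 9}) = ∅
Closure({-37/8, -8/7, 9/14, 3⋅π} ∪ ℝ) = ℝ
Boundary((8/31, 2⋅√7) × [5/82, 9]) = ({8/31, 2⋅√7} × [5/82, 9]) ∪ ([8/31, 2⋅√7] × {5/82, 9})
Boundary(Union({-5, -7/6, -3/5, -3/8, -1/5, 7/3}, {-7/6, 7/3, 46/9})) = {-5, -7/6, -3/5, -3/8, -1/5, 7/3, 46/9}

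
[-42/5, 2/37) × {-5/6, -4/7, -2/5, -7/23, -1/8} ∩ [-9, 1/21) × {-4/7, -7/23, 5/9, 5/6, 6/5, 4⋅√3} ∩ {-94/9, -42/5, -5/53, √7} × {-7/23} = {-42/5, -5/53} × {-7/23}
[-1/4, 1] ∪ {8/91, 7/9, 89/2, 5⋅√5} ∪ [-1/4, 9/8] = [-1/4, 9/8] ∪ {89/2, 5⋅√5}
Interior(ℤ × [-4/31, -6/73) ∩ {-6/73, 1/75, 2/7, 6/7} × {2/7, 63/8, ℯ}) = ∅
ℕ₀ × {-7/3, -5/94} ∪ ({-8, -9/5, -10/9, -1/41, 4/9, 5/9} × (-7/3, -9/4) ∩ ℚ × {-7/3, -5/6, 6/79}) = ℕ₀ × {-7/3, -5/94}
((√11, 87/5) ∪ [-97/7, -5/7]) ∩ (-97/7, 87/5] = (-97/7, -5/7] ∪ (√11, 87/5)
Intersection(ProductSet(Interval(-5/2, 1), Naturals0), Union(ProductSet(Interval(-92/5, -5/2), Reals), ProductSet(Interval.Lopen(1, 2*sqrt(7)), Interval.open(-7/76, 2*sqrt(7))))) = ProductSet({-5/2}, Naturals0)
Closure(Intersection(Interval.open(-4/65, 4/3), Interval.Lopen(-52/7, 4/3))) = Interval(-4/65, 4/3)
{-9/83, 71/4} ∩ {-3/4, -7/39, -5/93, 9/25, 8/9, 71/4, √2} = {71/4}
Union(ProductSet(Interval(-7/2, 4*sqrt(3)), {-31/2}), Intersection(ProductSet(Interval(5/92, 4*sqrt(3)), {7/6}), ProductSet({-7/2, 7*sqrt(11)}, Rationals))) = ProductSet(Interval(-7/2, 4*sqrt(3)), {-31/2})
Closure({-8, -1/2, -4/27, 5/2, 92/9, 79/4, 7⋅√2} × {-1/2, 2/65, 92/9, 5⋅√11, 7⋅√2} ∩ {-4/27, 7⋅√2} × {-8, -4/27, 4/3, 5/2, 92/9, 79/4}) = {-4/27, 7⋅√2} × {92/9}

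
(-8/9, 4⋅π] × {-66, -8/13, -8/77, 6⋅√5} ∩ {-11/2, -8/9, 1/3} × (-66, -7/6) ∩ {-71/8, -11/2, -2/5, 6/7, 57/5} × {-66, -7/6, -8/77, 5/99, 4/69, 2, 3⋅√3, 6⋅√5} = ∅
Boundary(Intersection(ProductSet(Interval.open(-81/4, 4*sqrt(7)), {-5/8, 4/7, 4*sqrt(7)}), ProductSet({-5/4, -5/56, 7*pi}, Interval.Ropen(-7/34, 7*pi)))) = ProductSet({-5/4, -5/56}, {4/7, 4*sqrt(7)})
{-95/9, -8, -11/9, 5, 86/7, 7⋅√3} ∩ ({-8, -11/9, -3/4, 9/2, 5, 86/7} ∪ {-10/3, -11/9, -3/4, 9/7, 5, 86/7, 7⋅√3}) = {-8, -11/9, 5, 86/7, 7⋅√3}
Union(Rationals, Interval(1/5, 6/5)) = Union(Interval(1/5, 6/5), Rationals)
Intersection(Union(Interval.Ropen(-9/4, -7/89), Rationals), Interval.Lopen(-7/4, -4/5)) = Union(Intersection(Interval.Lopen(-7/4, -4/5), Rationals), Interval.Lopen(-7/4, -4/5))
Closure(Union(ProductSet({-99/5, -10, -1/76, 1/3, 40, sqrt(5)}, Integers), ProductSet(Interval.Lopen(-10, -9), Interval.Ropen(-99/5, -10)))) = Union(ProductSet({-10, -9}, Interval(-99/5, -10)), ProductSet({-99/5, -10, -1/76, 1/3, 40, sqrt(5)}, Integers), ProductSet(Interval(-10, -9), {-99/5, -10}), ProductSet(Interval.Lopen(-10, -9), Interval.Ropen(-99/5, -10)))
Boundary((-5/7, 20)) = {-5/7, 20}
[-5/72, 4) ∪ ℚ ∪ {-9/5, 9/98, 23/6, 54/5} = ℚ ∪ [-5/72, 4]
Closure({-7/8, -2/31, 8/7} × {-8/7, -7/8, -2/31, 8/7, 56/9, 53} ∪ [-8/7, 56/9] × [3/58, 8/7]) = ([-8/7, 56/9] × [3/58, 8/7]) ∪ ({-7/8, -2/31, 8/7} × {-8/7, -7/8, -2/31, 8/7, 56/9, 53})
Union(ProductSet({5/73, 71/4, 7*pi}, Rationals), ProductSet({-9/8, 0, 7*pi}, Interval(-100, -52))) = Union(ProductSet({-9/8, 0, 7*pi}, Interval(-100, -52)), ProductSet({5/73, 71/4, 7*pi}, Rationals))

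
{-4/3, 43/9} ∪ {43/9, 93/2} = {-4/3, 43/9, 93/2}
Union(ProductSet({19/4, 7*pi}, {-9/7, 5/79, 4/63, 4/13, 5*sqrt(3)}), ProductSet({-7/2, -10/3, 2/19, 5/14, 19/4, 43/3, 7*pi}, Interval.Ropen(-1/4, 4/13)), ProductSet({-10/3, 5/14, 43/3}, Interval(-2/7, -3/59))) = Union(ProductSet({19/4, 7*pi}, {-9/7, 5/79, 4/63, 4/13, 5*sqrt(3)}), ProductSet({-10/3, 5/14, 43/3}, Interval(-2/7, -3/59)), ProductSet({-7/2, -10/3, 2/19, 5/14, 19/4, 43/3, 7*pi}, Interval.Ropen(-1/4, 4/13)))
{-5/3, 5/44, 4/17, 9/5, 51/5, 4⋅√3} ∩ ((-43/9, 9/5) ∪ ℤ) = {-5/3, 5/44, 4/17}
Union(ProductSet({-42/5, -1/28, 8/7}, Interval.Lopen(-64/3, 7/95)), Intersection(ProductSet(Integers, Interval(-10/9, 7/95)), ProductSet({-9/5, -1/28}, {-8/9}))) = ProductSet({-42/5, -1/28, 8/7}, Interval.Lopen(-64/3, 7/95))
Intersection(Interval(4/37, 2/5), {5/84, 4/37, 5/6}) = {4/37}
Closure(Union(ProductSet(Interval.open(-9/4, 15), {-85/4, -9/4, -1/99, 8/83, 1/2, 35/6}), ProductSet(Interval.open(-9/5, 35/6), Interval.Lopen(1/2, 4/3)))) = Union(ProductSet({-9/5, 35/6}, Interval(1/2, 4/3)), ProductSet(Interval(-9/4, 15), {-85/4, -9/4, -1/99, 8/83, 1/2, 35/6}), ProductSet(Interval(-9/5, 35/6), {1/2, 4/3}), ProductSet(Interval.open(-9/5, 35/6), Interval.Lopen(1/2, 4/3)))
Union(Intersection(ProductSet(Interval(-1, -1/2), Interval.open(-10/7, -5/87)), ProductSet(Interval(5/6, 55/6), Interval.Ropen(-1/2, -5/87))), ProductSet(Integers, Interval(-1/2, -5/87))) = ProductSet(Integers, Interval(-1/2, -5/87))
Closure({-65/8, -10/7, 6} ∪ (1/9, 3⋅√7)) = {-65/8, -10/7} ∪ [1/9, 3⋅√7]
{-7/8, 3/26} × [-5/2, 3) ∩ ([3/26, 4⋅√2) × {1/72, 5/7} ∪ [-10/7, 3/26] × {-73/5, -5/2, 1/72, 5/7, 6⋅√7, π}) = {-7/8, 3/26} × {-5/2, 1/72, 5/7}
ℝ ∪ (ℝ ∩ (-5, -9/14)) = (-∞, ∞)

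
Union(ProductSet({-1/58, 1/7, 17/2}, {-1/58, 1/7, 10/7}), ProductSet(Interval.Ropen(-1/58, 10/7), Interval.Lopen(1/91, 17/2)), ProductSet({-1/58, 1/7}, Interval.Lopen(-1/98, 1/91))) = Union(ProductSet({-1/58, 1/7}, Interval.Lopen(-1/98, 1/91)), ProductSet({-1/58, 1/7, 17/2}, {-1/58, 1/7, 10/7}), ProductSet(Interval.Ropen(-1/58, 10/7), Interval.Lopen(1/91, 17/2)))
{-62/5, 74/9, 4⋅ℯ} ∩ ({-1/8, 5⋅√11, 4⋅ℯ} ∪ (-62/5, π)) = {4⋅ℯ}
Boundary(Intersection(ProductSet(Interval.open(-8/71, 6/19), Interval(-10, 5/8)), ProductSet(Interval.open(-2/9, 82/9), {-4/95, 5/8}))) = ProductSet(Interval(-8/71, 6/19), {-4/95, 5/8})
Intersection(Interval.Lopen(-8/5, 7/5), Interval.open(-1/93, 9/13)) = Interval.open(-1/93, 9/13)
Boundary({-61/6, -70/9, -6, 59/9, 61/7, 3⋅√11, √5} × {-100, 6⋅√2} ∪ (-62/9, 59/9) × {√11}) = ([-62/9, 59/9] × {√11}) ∪ ({-61/6, -70/9, -6, 59/9, 61/7, 3⋅√11, √5} × {-100, 6⋅√2})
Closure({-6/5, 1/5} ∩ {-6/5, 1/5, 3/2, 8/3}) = {-6/5, 1/5}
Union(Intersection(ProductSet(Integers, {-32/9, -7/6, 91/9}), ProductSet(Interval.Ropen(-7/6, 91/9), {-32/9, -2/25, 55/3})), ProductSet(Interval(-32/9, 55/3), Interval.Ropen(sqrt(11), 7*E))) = Union(ProductSet(Interval(-32/9, 55/3), Interval.Ropen(sqrt(11), 7*E)), ProductSet(Range(-1, 11, 1), {-32/9}))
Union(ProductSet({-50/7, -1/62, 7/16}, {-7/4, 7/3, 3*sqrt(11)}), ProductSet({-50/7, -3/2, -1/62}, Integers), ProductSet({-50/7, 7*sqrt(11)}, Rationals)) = Union(ProductSet({-50/7, 7*sqrt(11)}, Rationals), ProductSet({-50/7, -3/2, -1/62}, Integers), ProductSet({-50/7, -1/62, 7/16}, {-7/4, 7/3, 3*sqrt(11)}))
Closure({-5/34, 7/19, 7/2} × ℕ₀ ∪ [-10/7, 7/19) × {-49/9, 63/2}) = ({-5/34, 7/19, 7/2} × ℕ₀) ∪ ([-10/7, 7/19] × {-49/9, 63/2})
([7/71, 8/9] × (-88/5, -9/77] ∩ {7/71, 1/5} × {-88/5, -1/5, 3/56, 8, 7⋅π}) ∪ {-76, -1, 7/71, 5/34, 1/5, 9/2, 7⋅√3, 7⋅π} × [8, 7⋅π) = ({7/71, 1/5} × {-1/5}) ∪ ({-76, -1, 7/71, 5/34, 1/5, 9/2, 7⋅√3, 7⋅π} × [8, 7⋅π))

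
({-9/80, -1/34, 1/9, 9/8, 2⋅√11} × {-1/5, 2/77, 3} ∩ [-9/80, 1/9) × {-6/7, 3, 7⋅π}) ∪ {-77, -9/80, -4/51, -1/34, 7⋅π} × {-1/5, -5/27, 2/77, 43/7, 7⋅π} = ({-9/80, -1/34} × {3}) ∪ ({-77, -9/80, -4/51, -1/34, 7⋅π} × {-1/5, -5/27, 2/77, 43/7, 7⋅π})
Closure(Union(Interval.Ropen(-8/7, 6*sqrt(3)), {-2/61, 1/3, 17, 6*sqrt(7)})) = Union({17, 6*sqrt(7)}, Interval(-8/7, 6*sqrt(3)))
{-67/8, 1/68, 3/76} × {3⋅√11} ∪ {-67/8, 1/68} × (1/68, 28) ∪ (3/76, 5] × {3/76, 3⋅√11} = ({-67/8, 1/68} × (1/68, 28)) ∪ ({-67/8, 1/68, 3/76} × {3⋅√11}) ∪ ((3/76, 5] × {3/76, 3⋅√11})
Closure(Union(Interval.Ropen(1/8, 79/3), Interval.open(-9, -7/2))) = Union(Interval(-9, -7/2), Interval(1/8, 79/3))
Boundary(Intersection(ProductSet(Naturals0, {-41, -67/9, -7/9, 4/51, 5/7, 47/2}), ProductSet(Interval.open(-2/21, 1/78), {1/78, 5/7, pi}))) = ProductSet(Range(0, 1, 1), {5/7})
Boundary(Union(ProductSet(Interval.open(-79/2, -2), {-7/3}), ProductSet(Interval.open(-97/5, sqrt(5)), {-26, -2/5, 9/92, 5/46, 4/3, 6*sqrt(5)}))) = Union(ProductSet(Interval(-79/2, -2), {-7/3}), ProductSet(Interval(-97/5, sqrt(5)), {-26, -2/5, 9/92, 5/46, 4/3, 6*sqrt(5)}))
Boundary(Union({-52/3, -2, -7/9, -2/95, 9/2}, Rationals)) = Reals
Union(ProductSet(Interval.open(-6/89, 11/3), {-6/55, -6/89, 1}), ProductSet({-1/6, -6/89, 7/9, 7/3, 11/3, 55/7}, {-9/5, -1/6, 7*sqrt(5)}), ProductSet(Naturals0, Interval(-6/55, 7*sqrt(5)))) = Union(ProductSet({-1/6, -6/89, 7/9, 7/3, 11/3, 55/7}, {-9/5, -1/6, 7*sqrt(5)}), ProductSet(Interval.open(-6/89, 11/3), {-6/55, -6/89, 1}), ProductSet(Naturals0, Interval(-6/55, 7*sqrt(5))))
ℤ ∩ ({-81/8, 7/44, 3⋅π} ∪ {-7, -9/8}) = {-7}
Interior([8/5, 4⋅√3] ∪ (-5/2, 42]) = (-5/2, 42)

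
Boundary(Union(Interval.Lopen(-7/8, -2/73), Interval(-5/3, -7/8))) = {-5/3, -2/73}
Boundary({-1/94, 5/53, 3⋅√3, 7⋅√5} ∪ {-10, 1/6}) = {-10, -1/94, 5/53, 1/6, 3⋅√3, 7⋅√5}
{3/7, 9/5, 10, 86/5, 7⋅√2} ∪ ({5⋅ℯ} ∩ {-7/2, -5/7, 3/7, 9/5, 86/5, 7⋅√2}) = {3/7, 9/5, 10, 86/5, 7⋅√2}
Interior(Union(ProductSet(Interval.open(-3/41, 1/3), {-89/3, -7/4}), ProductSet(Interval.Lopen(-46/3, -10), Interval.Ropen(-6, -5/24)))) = ProductSet(Interval.open(-46/3, -10), Interval.open(-6, -5/24))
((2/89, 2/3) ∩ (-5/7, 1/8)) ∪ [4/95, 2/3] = (2/89, 2/3]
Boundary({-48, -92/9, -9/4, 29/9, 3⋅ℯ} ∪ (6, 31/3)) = {-48, -92/9, -9/4, 29/9, 6, 31/3}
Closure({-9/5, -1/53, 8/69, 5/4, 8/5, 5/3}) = {-9/5, -1/53, 8/69, 5/4, 8/5, 5/3}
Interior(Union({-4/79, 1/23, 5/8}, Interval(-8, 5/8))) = Interval.open(-8, 5/8)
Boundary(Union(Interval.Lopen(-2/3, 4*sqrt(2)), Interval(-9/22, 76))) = {-2/3, 76}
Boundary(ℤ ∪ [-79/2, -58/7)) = {-79/2, -58/7} ∪ (ℤ \ (-79/2, -58/7))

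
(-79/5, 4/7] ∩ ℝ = (-79/5, 4/7]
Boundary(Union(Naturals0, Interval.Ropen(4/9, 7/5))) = Union(Complement(Naturals0, Interval.open(4/9, 7/5)), {4/9, 7/5})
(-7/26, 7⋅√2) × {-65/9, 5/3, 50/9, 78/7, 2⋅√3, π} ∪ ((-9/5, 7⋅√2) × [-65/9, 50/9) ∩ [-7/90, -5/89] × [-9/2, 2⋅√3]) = ([-7/90, -5/89] × [-9/2, 2⋅√3]) ∪ ((-7/26, 7⋅√2) × {-65/9, 5/3, 50/9, 78/7, 2⋅√3, π})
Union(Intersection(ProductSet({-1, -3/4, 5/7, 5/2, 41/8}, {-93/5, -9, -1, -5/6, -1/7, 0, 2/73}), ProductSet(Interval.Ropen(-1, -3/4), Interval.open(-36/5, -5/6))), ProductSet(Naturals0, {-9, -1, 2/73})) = Union(ProductSet({-1}, {-1}), ProductSet(Naturals0, {-9, -1, 2/73}))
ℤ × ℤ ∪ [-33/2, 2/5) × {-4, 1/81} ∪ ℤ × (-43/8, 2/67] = (ℤ × (ℤ ∪ (-43/8, 2/67])) ∪ ([-33/2, 2/5) × {-4, 1/81})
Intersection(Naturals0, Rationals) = Naturals0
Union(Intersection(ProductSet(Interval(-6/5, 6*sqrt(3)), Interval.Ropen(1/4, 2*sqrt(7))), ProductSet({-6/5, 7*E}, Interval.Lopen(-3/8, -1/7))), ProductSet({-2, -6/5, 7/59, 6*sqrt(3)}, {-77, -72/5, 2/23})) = ProductSet({-2, -6/5, 7/59, 6*sqrt(3)}, {-77, -72/5, 2/23})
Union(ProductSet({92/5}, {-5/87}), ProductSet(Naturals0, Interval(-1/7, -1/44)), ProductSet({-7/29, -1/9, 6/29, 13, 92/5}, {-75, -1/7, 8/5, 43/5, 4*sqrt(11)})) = Union(ProductSet({92/5}, {-5/87}), ProductSet({-7/29, -1/9, 6/29, 13, 92/5}, {-75, -1/7, 8/5, 43/5, 4*sqrt(11)}), ProductSet(Naturals0, Interval(-1/7, -1/44)))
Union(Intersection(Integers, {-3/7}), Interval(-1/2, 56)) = Interval(-1/2, 56)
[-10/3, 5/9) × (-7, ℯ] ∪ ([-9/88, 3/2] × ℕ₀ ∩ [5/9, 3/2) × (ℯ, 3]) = ([5/9, 3/2) × {3}) ∪ ([-10/3, 5/9) × (-7, ℯ])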